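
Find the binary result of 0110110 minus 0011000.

Method 1 - Direct subtraction (column by column from the right: bit − bit − borrow-in; if negative, add 2 and borrow 1 from the next column):
borrow: 0110000
        0110110
-       0011000
---------------
        0011110

Method 2 - Add two's complement:
Two's complement of 0011000: invert → 1100111, add 1 → 1101000
  0110110
+ 1101000
---------
 10011110  (end carry out of the top bit = 1)
Discarding the end carry: 0011110
Decimal check:
  0110110 = 32 + 16 + 4 + 2 = 54
  0011000 = 16 + 8 = 24
  54 - 24 = 30, and 0011110 = 16 + 8 + 4 + 2 = 30 ✓



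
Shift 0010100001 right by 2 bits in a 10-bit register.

Original: 0010100001 (decimal 161)
Shift right by 2 positions
Drop the 2 low bits; fill with zeros on the left
Result: 0000101000 (decimal 40)
Equivalent: 161 >> 2 = 161 ÷ 2^2 = 40



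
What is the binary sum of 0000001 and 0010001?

Add column by column from the right: bit + bit + carry-in; write the sum mod 2, carry 1 when the sum is 2 or 3.
carry:  0000010
        0000001
+       0010001
---------------
       00010010
(the carry out of the leftmost column, 0, becomes the leading bit)
Decimal check:
  0000001 = 1
  0010001 = 16 + 1 = 17
  1 + 17 = 18, and 00010010 = 16 + 2 = 18 ✓



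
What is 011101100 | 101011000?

OR: 1 when either bit is 1
  011101100
| 101011000
-----------
  111111100
Decimal: 236 | 344 = 508



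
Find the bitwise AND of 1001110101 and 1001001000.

AND: 1 only when both bits are 1
  1001110101
& 1001001000
------------
  1001000000
Decimal: 629 & 584 = 576



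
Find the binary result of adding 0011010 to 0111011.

Add column by column from the right: bit + bit + carry-in; write the sum mod 2, carry 1 when the sum is 2 or 3.
carry:  1110100
        0011010
+       0111011
---------------
       01010101
(the carry out of the leftmost column, 0, becomes the leading bit)
Decimal check:
  0011010 = 16 + 8 + 2 = 26
  0111011 = 32 + 16 + 8 + 2 + 1 = 59
  26 + 59 = 85, and 01010101 = 64 + 16 + 4 + 1 = 85 ✓



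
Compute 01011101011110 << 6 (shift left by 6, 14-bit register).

Original: 01011101011110 (decimal 5982)
Shift left by 6 positions
Append 6 zeros on the right and drop the 6 high bits that overflow the 14-bit width
Result: 01011110000000 (decimal 6016)
Equivalent: 5982 << 6 = 5982 × 2^6 = 382848, truncated to 14 bits = 6016



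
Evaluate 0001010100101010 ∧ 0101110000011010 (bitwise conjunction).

AND: 1 only when both bits are 1
  0001010100101010
& 0101110000011010
------------------
  0001010000001010
Decimal: 5418 & 23578 = 5130



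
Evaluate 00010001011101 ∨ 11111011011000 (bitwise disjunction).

OR: 1 when either bit is 1
  00010001011101
| 11111011011000
----------------
  11111011011101
Decimal: 1117 | 16088 = 16093



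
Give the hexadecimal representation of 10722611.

Using repeated division by 16 (digits 10–15 are A–F):
10722611 ÷ 16 = 670163 remainder 3
670163 ÷ 16 = 41885 remainder 3
41885 ÷ 16 = 2617 remainder 13 (D)
2617 ÷ 16 = 163 remainder 9
163 ÷ 16 = 10 remainder 3
10 ÷ 16 = 0 remainder 10 (A)
Reading remainders bottom to top: A39D33



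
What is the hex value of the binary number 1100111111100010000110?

Group into 4-bit nibbles from right:
  0011 = 3
  0011 = 3
  1111 = F
  1000 = 8
  1000 = 8
  0110 = 6
Result: 33F886



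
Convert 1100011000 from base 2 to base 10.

Sum of powers of 2 for each 1-bit:
2^3 + 2^4 + 2^8 + 2^9
= 8 + 16 + 256 + 512
= 792



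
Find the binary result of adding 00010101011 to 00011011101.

Add column by column from the right: bit + bit + carry-in; write the sum mod 2, carry 1 when the sum is 2 or 3.
carry:  00111111110
        00010101011
+       00011011101
-------------------
       000110001000
(the carry out of the leftmost column, 0, becomes the leading bit)
Decimal check:
  00010101011 = 128 + 32 + 8 + 2 + 1 = 171
  00011011101 = 128 + 64 + 16 + 8 + 4 + 1 = 221
  171 + 221 = 392, and 000110001000 = 256 + 128 + 8 = 392 ✓



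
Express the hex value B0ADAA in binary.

Convert each hex digit to 4 bits:
  B = 1011
  0 = 0000
  A = 1010
  D = 1101
  A = 1010
  A = 1010
Concatenate: 101100001010110110101010



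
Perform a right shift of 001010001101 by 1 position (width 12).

Original: 001010001101 (decimal 653)
Shift right by 1 position
Drop the 1 low bit; fill with zero on the left
Result: 000101000110 (decimal 326)
Equivalent: 653 >> 1 = 653 ÷ 2^1 = 326



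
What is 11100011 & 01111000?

AND: 1 only when both bits are 1
  11100011
& 01111000
----------
  01100000
Decimal: 227 & 120 = 96



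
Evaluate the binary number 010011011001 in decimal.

Sum of powers of 2 for each 1-bit:
2^0 + 2^3 + 2^4 + 2^6 + 2^7 + 2^10
= 1 + 8 + 16 + 64 + 128 + 1024
= 1241



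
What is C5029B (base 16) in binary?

Convert each hex digit to 4 bits:
  C = 1100
  5 = 0101
  0 = 0000
  2 = 0010
  9 = 1001
  B = 1011
Concatenate: 110001010000001010011011



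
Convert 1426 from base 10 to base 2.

Using repeated division by 2:
1426 ÷ 2 = 713 remainder 0
713 ÷ 2 = 356 remainder 1
356 ÷ 2 = 178 remainder 0
178 ÷ 2 = 89 remainder 0
89 ÷ 2 = 44 remainder 1
44 ÷ 2 = 22 remainder 0
22 ÷ 2 = 11 remainder 0
11 ÷ 2 = 5 remainder 1
5 ÷ 2 = 2 remainder 1
2 ÷ 2 = 1 remainder 0
1 ÷ 2 = 0 remainder 1
Reading remainders bottom to top: 10110010010



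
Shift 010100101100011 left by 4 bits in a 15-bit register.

Original: 010100101100011 (decimal 10595)
Shift left by 4 positions
Append 4 zeros on the right and drop the 4 high bits that overflow the 15-bit width
Result: 001011000110000 (decimal 5680)
Equivalent: 10595 << 4 = 10595 × 2^4 = 169520, truncated to 15 bits = 5680



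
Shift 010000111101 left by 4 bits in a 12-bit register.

Original: 010000111101 (decimal 1085)
Shift left by 4 positions
Append 4 zeros on the right and drop the 4 high bits that overflow the 12-bit width
Result: 001111010000 (decimal 976)
Equivalent: 1085 << 4 = 1085 × 2^4 = 17360, truncated to 12 bits = 976



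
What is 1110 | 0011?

OR: 1 when either bit is 1
  1110
| 0011
------
  1111
Decimal: 14 | 3 = 15



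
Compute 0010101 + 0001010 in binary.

Add column by column from the right: bit + bit + carry-in; write the sum mod 2, carry 1 when the sum is 2 or 3.
carry:  0000000
        0010101
+       0001010
---------------
       00011111
(the carry out of the leftmost column, 0, becomes the leading bit)
Decimal check:
  0010101 = 16 + 4 + 1 = 21
  0001010 = 8 + 2 = 10
  21 + 10 = 31, and 00011111 = 16 + 8 + 4 + 2 + 1 = 31 ✓



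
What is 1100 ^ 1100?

XOR: 1 when bits differ
  1100
^ 1100
------
  0000
Decimal: 12 ^ 12 = 0



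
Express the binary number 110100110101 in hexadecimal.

Group into 4-bit nibbles from right:
  1101 = D
  0011 = 3
  0101 = 5
Result: D35



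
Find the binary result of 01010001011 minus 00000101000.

Method 1 - Direct subtraction (column by column from the right: bit − bit − borrow-in; if negative, add 2 and borrow 1 from the next column):
borrow: 00011000000
        01010001011
-       00000101000
-------------------
        01001100011

Method 2 - Add two's complement:
Two's complement of 00000101000: invert → 11111010111, add 1 → 11111011000
  01010001011
+ 11111011000
-------------
 101001100011  (end carry out of the top bit = 1)
Discarding the end carry: 01001100011
Decimal check:
  01010001011 = 512 + 128 + 8 + 2 + 1 = 651
  00000101000 = 32 + 8 = 40
  651 - 40 = 611, and 01001100011 = 512 + 64 + 32 + 2 + 1 = 611 ✓



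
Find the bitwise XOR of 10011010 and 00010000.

XOR: 1 when bits differ
  10011010
^ 00010000
----------
  10001010
Decimal: 154 ^ 16 = 138



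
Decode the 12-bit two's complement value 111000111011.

Binary: 111000111011
Sign bit: 1 (negative)
Invert: 000111000100
Add 1:  000111000101
Magnitude: 000111000101 = 256 + 128 + 64 + 4 + 1 = 453
Value: -453



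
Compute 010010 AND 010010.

AND: 1 only when both bits are 1
  010010
& 010010
--------
  010010
Decimal: 18 & 18 = 18



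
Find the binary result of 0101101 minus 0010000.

Method 1 - Direct subtraction (column by column from the right: bit − bit − borrow-in; if negative, add 2 and borrow 1 from the next column):
borrow: 0100000
        0101101
-       0010000
---------------
        0011101

Method 2 - Add two's complement:
Two's complement of 0010000: invert → 1101111, add 1 → 1110000
  0101101
+ 1110000
---------
 10011101  (end carry out of the top bit = 1)
Discarding the end carry: 0011101
Decimal check:
  0101101 = 32 + 8 + 4 + 1 = 45
  0010000 = 16
  45 - 16 = 29, and 0011101 = 16 + 8 + 4 + 1 = 29 ✓



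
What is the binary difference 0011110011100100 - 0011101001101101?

Method 1 - Direct subtraction (column by column from the right: bit − bit − borrow-in; if negative, add 2 and borrow 1 from the next column):
borrow: 0000010011111110
        0011110011100100
-       0011101001101101
------------------------
        0000001001110111

Method 2 - Add two's complement:
Two's complement of 0011101001101101: invert → 1100010110010010, add 1 → 1100010110010011
  0011110011100100
+ 1100010110010011
------------------
 10000001001110111  (end carry out of the top bit = 1)
Discarding the end carry: 0000001001110111
Decimal check:
  0011110011100100 = 8192 + 4096 + 2048 + 1024 + 128 + 64 + 32 + 4 = 15588
  0011101001101101 = 8192 + 4096 + 2048 + 512 + 64 + 32 + 8 + 4 + 1 = 14957
  15588 - 14957 = 631, and 0000001001110111 = 512 + 64 + 32 + 16 + 4 + 2 + 1 = 631 ✓



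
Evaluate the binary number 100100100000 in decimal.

Sum of powers of 2 for each 1-bit:
2^5 + 2^8 + 2^11
= 32 + 256 + 2048
= 2336



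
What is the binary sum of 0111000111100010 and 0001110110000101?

Add column by column from the right: bit + bit + carry-in; write the sum mod 2, carry 1 when the sum is 2 or 3.
carry:  1110001100000000
        0111000111100010
+       0001110110000101
------------------------
       01000111101100111
(the carry out of the leftmost column, 0, becomes the leading bit)
Decimal check:
  0111000111100010 = 16384 + 8192 + 4096 + 256 + 128 + 64 + 32 + 2 = 29154
  0001110110000101 = 4096 + 2048 + 1024 + 256 + 128 + 4 + 1 = 7557
  29154 + 7557 = 36711, and 01000111101100111 = 32768 + 2048 + 1024 + 512 + 256 + 64 + 32 + 4 + 2 + 1 = 36711 ✓



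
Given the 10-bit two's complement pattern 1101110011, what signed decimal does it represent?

Binary: 1101110011
Sign bit: 1 (negative)
Invert: 0010001100
Add 1:  0010001101
Magnitude: 0010001101 = 128 + 8 + 4 + 1 = 141
Value: -141



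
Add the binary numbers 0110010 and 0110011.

Add column by column from the right: bit + bit + carry-in; write the sum mod 2, carry 1 when the sum is 2 or 3.
carry:  1100100
        0110010
+       0110011
---------------
       01100101
(the carry out of the leftmost column, 0, becomes the leading bit)
Decimal check:
  0110010 = 32 + 16 + 2 = 50
  0110011 = 32 + 16 + 2 + 1 = 51
  50 + 51 = 101, and 01100101 = 64 + 32 + 4 + 1 = 101 ✓



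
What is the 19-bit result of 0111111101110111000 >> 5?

Original: 0111111101110111000 (decimal 261048)
Shift right by 5 positions
Drop the 5 low bits; fill with zeros on the left
Result: 0000001111111011101 (decimal 8157)
Equivalent: 261048 >> 5 = 261048 ÷ 2^5 = 8157



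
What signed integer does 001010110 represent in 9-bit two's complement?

Binary: 001010110
Sign bit: 0 (non-negative)
Read directly as an unsigned value:
001010110 = 64 + 16 + 4 + 2 = 86
Value: 86



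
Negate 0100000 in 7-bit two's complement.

Original: 0100000
Step 1 - Invert all bits: 1011111
Step 2 - Add 1: 1100000
Verification: 0100000 + 1100000 = 10000000; discarding the end carry (carry out of the top bit) leaves the 7-bit value 0000000, as required for x + (-x)



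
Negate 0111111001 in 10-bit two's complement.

Original: 0111111001
Step 1 - Invert all bits: 1000000110
Step 2 - Add 1: 1000000111
Verification: 0111111001 + 1000000111 = 10000000000; discarding the end carry (carry out of the top bit) leaves the 10-bit value 0000000000, as required for x + (-x)



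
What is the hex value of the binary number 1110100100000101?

Group into 4-bit nibbles from right:
  1110 = E
  1001 = 9
  0000 = 0
  0101 = 5
Result: E905



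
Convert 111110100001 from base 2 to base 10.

Sum of powers of 2 for each 1-bit:
2^0 + 2^5 + 2^7 + 2^8 + 2^9 + 2^10 + 2^11
= 1 + 32 + 128 + 256 + 512 + 1024 + 2048
= 4001



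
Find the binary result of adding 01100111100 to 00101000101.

Add column by column from the right: bit + bit + carry-in; write the sum mod 2, carry 1 when the sum is 2 or 3.
carry:  11011111000
        01100111100
+       00101000101
-------------------
       010010000001
(the carry out of the leftmost column, 0, becomes the leading bit)
Decimal check:
  01100111100 = 512 + 256 + 32 + 16 + 8 + 4 = 828
  00101000101 = 256 + 64 + 4 + 1 = 325
  828 + 325 = 1153, and 010010000001 = 1024 + 128 + 1 = 1153 ✓



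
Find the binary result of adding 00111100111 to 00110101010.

Add column by column from the right: bit + bit + carry-in; write the sum mod 2, carry 1 when the sum is 2 or 3.
carry:  01111011100
        00111100111
+       00110101010
-------------------
       001110010001
(the carry out of the leftmost column, 0, becomes the leading bit)
Decimal check:
  00111100111 = 256 + 128 + 64 + 32 + 4 + 2 + 1 = 487
  00110101010 = 256 + 128 + 32 + 8 + 2 = 426
  487 + 426 = 913, and 001110010001 = 512 + 256 + 128 + 16 + 1 = 913 ✓



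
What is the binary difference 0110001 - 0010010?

Method 1 - Direct subtraction (column by column from the right: bit − bit − borrow-in; if negative, add 2 and borrow 1 from the next column):
borrow: 0111100
        0110001
-       0010010
---------------
        0011111

Method 2 - Add two's complement:
Two's complement of 0010010: invert → 1101101, add 1 → 1101110
  0110001
+ 1101110
---------
 10011111  (end carry out of the top bit = 1)
Discarding the end carry: 0011111
Decimal check:
  0110001 = 32 + 16 + 1 = 49
  0010010 = 16 + 2 = 18
  49 - 18 = 31, and 0011111 = 16 + 8 + 4 + 2 + 1 = 31 ✓



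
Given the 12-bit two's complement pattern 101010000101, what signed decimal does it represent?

Binary: 101010000101
Sign bit: 1 (negative)
Invert: 010101111010
Add 1:  010101111011
Magnitude: 010101111011 = 1024 + 256 + 64 + 32 + 16 + 8 + 2 + 1 = 1403
Value: -1403



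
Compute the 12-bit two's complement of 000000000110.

Original: 000000000110
Step 1 - Invert all bits: 111111111001
Step 2 - Add 1: 111111111010
Verification: 000000000110 + 111111111010 = 1000000000000; discarding the end carry (carry out of the top bit) leaves the 12-bit value 000000000000, as required for x + (-x)



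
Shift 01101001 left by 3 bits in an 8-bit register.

Original: 01101001 (decimal 105)
Shift left by 3 positions
Append 3 zeros on the right and drop the 3 high bits that overflow the 8-bit width
Result: 01001000 (decimal 72)
Equivalent: 105 << 3 = 105 × 2^3 = 840, truncated to 8 bits = 72



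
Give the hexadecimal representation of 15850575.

Using repeated division by 16 (digits 10–15 are A–F):
15850575 ÷ 16 = 990660 remainder 15 (F)
990660 ÷ 16 = 61916 remainder 4
61916 ÷ 16 = 3869 remainder 12 (C)
3869 ÷ 16 = 241 remainder 13 (D)
241 ÷ 16 = 15 remainder 1
15 ÷ 16 = 0 remainder 15 (F)
Reading remainders bottom to top: F1DC4F



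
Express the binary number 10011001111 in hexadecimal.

Group into 4-bit nibbles from right:
  0100 = 4
  1100 = C
  1111 = F
Result: 4CF



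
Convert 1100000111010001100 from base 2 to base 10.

Sum of powers of 2 for each 1-bit:
2^2 + 2^3 + 2^7 + 2^9 + 2^10 + 2^11 + 2^17 + 2^18
= 4 + 8 + 128 + 512 + 1024 + 2048 + 131072 + 262144
= 396940



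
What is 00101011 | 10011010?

OR: 1 when either bit is 1
  00101011
| 10011010
----------
  10111011
Decimal: 43 | 154 = 187



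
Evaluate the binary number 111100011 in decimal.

Sum of powers of 2 for each 1-bit:
2^0 + 2^1 + 2^5 + 2^6 + 2^7 + 2^8
= 1 + 2 + 32 + 64 + 128 + 256
= 483



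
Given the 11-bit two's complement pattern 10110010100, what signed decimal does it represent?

Binary: 10110010100
Sign bit: 1 (negative)
Invert: 01001101011
Add 1:  01001101100
Magnitude: 01001101100 = 512 + 64 + 32 + 8 + 4 = 620
Value: -620



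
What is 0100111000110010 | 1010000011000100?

OR: 1 when either bit is 1
  0100111000110010
| 1010000011000100
------------------
  1110111011110110
Decimal: 20018 | 41156 = 61174



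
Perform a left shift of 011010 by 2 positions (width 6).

Original: 011010 (decimal 26)
Shift left by 2 positions
Append 2 zeros on the right and drop the 2 high bits that overflow the 6-bit width
Result: 101000 (decimal 40)
Equivalent: 26 << 2 = 26 × 2^2 = 104, truncated to 6 bits = 40



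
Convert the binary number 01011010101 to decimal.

Sum of powers of 2 for each 1-bit:
2^0 + 2^2 + 2^4 + 2^6 + 2^7 + 2^9
= 1 + 4 + 16 + 64 + 128 + 512
= 725



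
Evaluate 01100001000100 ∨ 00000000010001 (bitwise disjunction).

OR: 1 when either bit is 1
  01100001000100
| 00000000010001
----------------
  01100001010101
Decimal: 6212 | 17 = 6229



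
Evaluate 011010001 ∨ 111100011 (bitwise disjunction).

OR: 1 when either bit is 1
  011010001
| 111100011
-----------
  111110011
Decimal: 209 | 483 = 499



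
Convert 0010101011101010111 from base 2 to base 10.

Sum of powers of 2 for each 1-bit:
2^0 + 2^1 + 2^2 + 2^4 + 2^6 + 2^8 + 2^9 + 2^10 + 2^12 + 2^14 + 2^16
= 1 + 2 + 4 + 16 + 64 + 256 + 512 + 1024 + 4096 + 16384 + 65536
= 87895



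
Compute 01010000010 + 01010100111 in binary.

Add column by column from the right: bit + bit + carry-in; write the sum mod 2, carry 1 when the sum is 2 or 3.
carry:  10100001100
        01010000010
+       01010100111
-------------------
       010100101001
(the carry out of the leftmost column, 0, becomes the leading bit)
Decimal check:
  01010000010 = 512 + 128 + 2 = 642
  01010100111 = 512 + 128 + 32 + 4 + 2 + 1 = 679
  642 + 679 = 1321, and 010100101001 = 1024 + 256 + 32 + 8 + 1 = 1321 ✓



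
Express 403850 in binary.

Using repeated division by 2:
403850 ÷ 2 = 201925 remainder 0
201925 ÷ 2 = 100962 remainder 1
100962 ÷ 2 = 50481 remainder 0
50481 ÷ 2 = 25240 remainder 1
25240 ÷ 2 = 12620 remainder 0
12620 ÷ 2 = 6310 remainder 0
6310 ÷ 2 = 3155 remainder 0
3155 ÷ 2 = 1577 remainder 1
1577 ÷ 2 = 788 remainder 1
788 ÷ 2 = 394 remainder 0
394 ÷ 2 = 197 remainder 0
197 ÷ 2 = 98 remainder 1
98 ÷ 2 = 49 remainder 0
49 ÷ 2 = 24 remainder 1
24 ÷ 2 = 12 remainder 0
12 ÷ 2 = 6 remainder 0
6 ÷ 2 = 3 remainder 0
3 ÷ 2 = 1 remainder 1
1 ÷ 2 = 0 remainder 1
Reading remainders bottom to top: 1100010100110001010



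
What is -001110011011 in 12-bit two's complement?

Original: 001110011011
Step 1 - Invert all bits: 110001100100
Step 2 - Add 1: 110001100101
Verification: 001110011011 + 110001100101 = 1000000000000; discarding the end carry (carry out of the top bit) leaves the 12-bit value 000000000000, as required for x + (-x)



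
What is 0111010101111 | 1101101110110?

OR: 1 when either bit is 1
  0111010101111
| 1101101110110
---------------
  1111111111111
Decimal: 3759 | 7030 = 8191



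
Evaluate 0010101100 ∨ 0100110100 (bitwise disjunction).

OR: 1 when either bit is 1
  0010101100
| 0100110100
------------
  0110111100
Decimal: 172 | 308 = 444



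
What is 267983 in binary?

Using repeated division by 2:
267983 ÷ 2 = 133991 remainder 1
133991 ÷ 2 = 66995 remainder 1
66995 ÷ 2 = 33497 remainder 1
33497 ÷ 2 = 16748 remainder 1
16748 ÷ 2 = 8374 remainder 0
8374 ÷ 2 = 4187 remainder 0
4187 ÷ 2 = 2093 remainder 1
2093 ÷ 2 = 1046 remainder 1
1046 ÷ 2 = 523 remainder 0
523 ÷ 2 = 261 remainder 1
261 ÷ 2 = 130 remainder 1
130 ÷ 2 = 65 remainder 0
65 ÷ 2 = 32 remainder 1
32 ÷ 2 = 16 remainder 0
16 ÷ 2 = 8 remainder 0
8 ÷ 2 = 4 remainder 0
4 ÷ 2 = 2 remainder 0
2 ÷ 2 = 1 remainder 0
1 ÷ 2 = 0 remainder 1
Reading remainders bottom to top: 1000001011011001111



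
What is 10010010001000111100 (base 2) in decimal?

Sum of powers of 2 for each 1-bit:
2^2 + 2^3 + 2^4 + 2^5 + 2^9 + 2^13 + 2^16 + 2^19
= 4 + 8 + 16 + 32 + 512 + 8192 + 65536 + 524288
= 598588



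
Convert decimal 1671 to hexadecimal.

Using repeated division by 16 (digits 10–15 are A–F):
1671 ÷ 16 = 104 remainder 7
104 ÷ 16 = 6 remainder 8
6 ÷ 16 = 0 remainder 6
Reading remainders bottom to top: 687



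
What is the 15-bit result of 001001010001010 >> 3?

Original: 001001010001010 (decimal 4746)
Shift right by 3 positions
Drop the 3 low bits; fill with zeros on the left
Result: 000001001010001 (decimal 593)
Equivalent: 4746 >> 3 = 4746 ÷ 2^3 = 593



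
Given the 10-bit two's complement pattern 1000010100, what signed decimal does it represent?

Binary: 1000010100
Sign bit: 1 (negative)
Invert: 0111101011
Add 1:  0111101100
Magnitude: 0111101100 = 256 + 128 + 64 + 32 + 8 + 4 = 492
Value: -492



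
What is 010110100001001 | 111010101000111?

OR: 1 when either bit is 1
  010110100001001
| 111010101000111
-----------------
  111110101001111
Decimal: 11529 | 30023 = 32079



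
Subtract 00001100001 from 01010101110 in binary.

Method 1 - Direct subtraction (column by column from the right: bit − bit − borrow-in; if negative, add 2 and borrow 1 from the next column):
borrow: 00010000010
        01010101110
-       00001100001
-------------------
        01001001101

Method 2 - Add two's complement:
Two's complement of 00001100001: invert → 11110011110, add 1 → 11110011111
  01010101110
+ 11110011111
-------------
 101001001101  (end carry out of the top bit = 1)
Discarding the end carry: 01001001101
Decimal check:
  01010101110 = 512 + 128 + 32 + 8 + 4 + 2 = 686
  00001100001 = 64 + 32 + 1 = 97
  686 - 97 = 589, and 01001001101 = 512 + 64 + 8 + 4 + 1 = 589 ✓



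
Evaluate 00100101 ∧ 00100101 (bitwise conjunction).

AND: 1 only when both bits are 1
  00100101
& 00100101
----------
  00100101
Decimal: 37 & 37 = 37



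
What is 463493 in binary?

Using repeated division by 2:
463493 ÷ 2 = 231746 remainder 1
231746 ÷ 2 = 115873 remainder 0
115873 ÷ 2 = 57936 remainder 1
57936 ÷ 2 = 28968 remainder 0
28968 ÷ 2 = 14484 remainder 0
14484 ÷ 2 = 7242 remainder 0
7242 ÷ 2 = 3621 remainder 0
3621 ÷ 2 = 1810 remainder 1
1810 ÷ 2 = 905 remainder 0
905 ÷ 2 = 452 remainder 1
452 ÷ 2 = 226 remainder 0
226 ÷ 2 = 113 remainder 0
113 ÷ 2 = 56 remainder 1
56 ÷ 2 = 28 remainder 0
28 ÷ 2 = 14 remainder 0
14 ÷ 2 = 7 remainder 0
7 ÷ 2 = 3 remainder 1
3 ÷ 2 = 1 remainder 1
1 ÷ 2 = 0 remainder 1
Reading remainders bottom to top: 1110001001010000101



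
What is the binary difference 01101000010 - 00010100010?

Method 1 - Direct subtraction (column by column from the right: bit − bit − borrow-in; if negative, add 2 and borrow 1 from the next column):
borrow: 00101000000
        01101000010
-       00010100010
-------------------
        01010100000

Method 2 - Add two's complement:
Two's complement of 00010100010: invert → 11101011101, add 1 → 11101011110
  01101000010
+ 11101011110
-------------
 101010100000  (end carry out of the top bit = 1)
Discarding the end carry: 01010100000
Decimal check:
  01101000010 = 512 + 256 + 64 + 2 = 834
  00010100010 = 128 + 32 + 2 = 162
  834 - 162 = 672, and 01010100000 = 512 + 128 + 32 = 672 ✓



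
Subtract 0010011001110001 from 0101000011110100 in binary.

Method 1 - Direct subtraction (column by column from the right: bit − bit − borrow-in; if negative, add 2 and borrow 1 from the next column):
borrow: 0101110000000110
        0101000011110100
-       0010011001110001
------------------------
        0010101010000011

Method 2 - Add two's complement:
Two's complement of 0010011001110001: invert → 1101100110001110, add 1 → 1101100110001111
  0101000011110100
+ 1101100110001111
------------------
 10010101010000011  (end carry out of the top bit = 1)
Discarding the end carry: 0010101010000011
Decimal check:
  0101000011110100 = 16384 + 4096 + 128 + 64 + 32 + 16 + 4 = 20724
  0010011001110001 = 8192 + 1024 + 512 + 64 + 32 + 16 + 1 = 9841
  20724 - 9841 = 10883, and 0010101010000011 = 8192 + 2048 + 512 + 128 + 2 + 1 = 10883 ✓



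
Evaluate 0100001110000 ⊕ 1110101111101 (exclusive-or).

XOR: 1 when bits differ
  0100001110000
^ 1110101111101
---------------
  1010100001101
Decimal: 2160 ^ 7549 = 5389



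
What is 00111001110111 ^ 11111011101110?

XOR: 1 when bits differ
  00111001110111
^ 11111011101110
----------------
  11000010011001
Decimal: 3703 ^ 16110 = 12441



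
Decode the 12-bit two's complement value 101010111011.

Binary: 101010111011
Sign bit: 1 (negative)
Invert: 010101000100
Add 1:  010101000101
Magnitude: 010101000101 = 1024 + 256 + 64 + 4 + 1 = 1349
Value: -1349



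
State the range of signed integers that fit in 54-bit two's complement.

For 54-bit two's complement:
Minimum: -2^53 = -9007199254740992
Maximum: 2^53 - 1 = 9007199254740991



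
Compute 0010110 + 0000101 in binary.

Add column by column from the right: bit + bit + carry-in; write the sum mod 2, carry 1 when the sum is 2 or 3.
carry:  0001000
        0010110
+       0000101
---------------
       00011011
(the carry out of the leftmost column, 0, becomes the leading bit)
Decimal check:
  0010110 = 16 + 4 + 2 = 22
  0000101 = 4 + 1 = 5
  22 + 5 = 27, and 00011011 = 16 + 8 + 2 + 1 = 27 ✓



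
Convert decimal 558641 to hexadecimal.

Using repeated division by 16 (digits 10–15 are A–F):
558641 ÷ 16 = 34915 remainder 1
34915 ÷ 16 = 2182 remainder 3
2182 ÷ 16 = 136 remainder 6
136 ÷ 16 = 8 remainder 8
8 ÷ 16 = 0 remainder 8
Reading remainders bottom to top: 88631



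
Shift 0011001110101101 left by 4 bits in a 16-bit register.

Original: 0011001110101101 (decimal 13229)
Shift left by 4 positions
Append 4 zeros on the right and drop the 4 high bits that overflow the 16-bit width
Result: 0011101011010000 (decimal 15056)
Equivalent: 13229 << 4 = 13229 × 2^4 = 211664, truncated to 16 bits = 15056



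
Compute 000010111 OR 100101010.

OR: 1 when either bit is 1
  000010111
| 100101010
-----------
  100111111
Decimal: 23 | 298 = 319



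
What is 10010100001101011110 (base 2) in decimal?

Sum of powers of 2 for each 1-bit:
2^1 + 2^2 + 2^3 + 2^4 + 2^6 + 2^8 + 2^9 + 2^14 + 2^16 + 2^19
= 2 + 4 + 8 + 16 + 64 + 256 + 512 + 16384 + 65536 + 524288
= 607070



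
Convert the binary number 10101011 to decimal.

Sum of powers of 2 for each 1-bit:
2^0 + 2^1 + 2^3 + 2^5 + 2^7
= 1 + 2 + 8 + 32 + 128
= 171



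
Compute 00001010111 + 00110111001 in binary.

Add column by column from the right: bit + bit + carry-in; write the sum mod 2, carry 1 when the sum is 2 or 3.
carry:  01111111110
        00001010111
+       00110111001
-------------------
       001000010000
(the carry out of the leftmost column, 0, becomes the leading bit)
Decimal check:
  00001010111 = 64 + 16 + 4 + 2 + 1 = 87
  00110111001 = 256 + 128 + 32 + 16 + 8 + 1 = 441
  87 + 441 = 528, and 001000010000 = 512 + 16 = 528 ✓



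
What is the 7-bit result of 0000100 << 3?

Original: 0000100 (decimal 4)
Shift left by 3 positions
Append 3 zeros on the right
Result: 0100000 (decimal 32)
Equivalent: 4 << 3 = 4 × 2^3 = 32



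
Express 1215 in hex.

Using repeated division by 16 (digits 10–15 are A–F):
1215 ÷ 16 = 75 remainder 15 (F)
75 ÷ 16 = 4 remainder 11 (B)
4 ÷ 16 = 0 remainder 4
Reading remainders bottom to top: 4BF



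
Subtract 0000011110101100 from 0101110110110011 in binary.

Method 1 - Direct subtraction (column by column from the right: bit − bit − borrow-in; if negative, add 2 and borrow 1 from the next column):
borrow: 0000110000011000
        0101110110110011
-       0000011110101100
------------------------
        0101011000000111

Method 2 - Add two's complement:
Two's complement of 0000011110101100: invert → 1111100001010011, add 1 → 1111100001010100
  0101110110110011
+ 1111100001010100
------------------
 10101011000000111  (end carry out of the top bit = 1)
Discarding the end carry: 0101011000000111
Decimal check:
  0101110110110011 = 16384 + 4096 + 2048 + 1024 + 256 + 128 + 32 + 16 + 2 + 1 = 23987
  0000011110101100 = 1024 + 512 + 256 + 128 + 32 + 8 + 4 = 1964
  23987 - 1964 = 22023, and 0101011000000111 = 16384 + 4096 + 1024 + 512 + 4 + 2 + 1 = 22023 ✓



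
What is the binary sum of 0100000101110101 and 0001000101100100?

Add column by column from the right: bit + bit + carry-in; write the sum mod 2, carry 1 when the sum is 2 or 3.
carry:  0000001011001000
        0100000101110101
+       0001000101100100
------------------------
       00101001011011001
(the carry out of the leftmost column, 0, becomes the leading bit)
Decimal check:
  0100000101110101 = 16384 + 256 + 64 + 32 + 16 + 4 + 1 = 16757
  0001000101100100 = 4096 + 256 + 64 + 32 + 4 = 4452
  16757 + 4452 = 21209, and 00101001011011001 = 16384 + 4096 + 512 + 128 + 64 + 16 + 8 + 1 = 21209 ✓



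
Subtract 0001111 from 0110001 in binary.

Method 1 - Direct subtraction (column by column from the right: bit − bit − borrow-in; if negative, add 2 and borrow 1 from the next column):
borrow: 0011100
        0110001
-       0001111
---------------
        0100010

Method 2 - Add two's complement:
Two's complement of 0001111: invert → 1110000, add 1 → 1110001
  0110001
+ 1110001
---------
 10100010  (end carry out of the top bit = 1)
Discarding the end carry: 0100010
Decimal check:
  0110001 = 32 + 16 + 1 = 49
  0001111 = 8 + 4 + 2 + 1 = 15
  49 - 15 = 34, and 0100010 = 32 + 2 = 34 ✓



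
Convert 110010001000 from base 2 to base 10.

Sum of powers of 2 for each 1-bit:
2^3 + 2^7 + 2^10 + 2^11
= 8 + 128 + 1024 + 2048
= 3208



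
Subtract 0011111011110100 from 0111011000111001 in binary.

Method 1 - Direct subtraction (column by column from the right: bit − bit − borrow-in; if negative, add 2 and borrow 1 from the next column):
borrow: 0111111110001000
        0111011000111001
-       0011111011110100
------------------------
        0011011101000101

Method 2 - Add two's complement:
Two's complement of 0011111011110100: invert → 1100000100001011, add 1 → 1100000100001100
  0111011000111001
+ 1100000100001100
------------------
 10011011101000101  (end carry out of the top bit = 1)
Discarding the end carry: 0011011101000101
Decimal check:
  0111011000111001 = 16384 + 8192 + 4096 + 1024 + 512 + 32 + 16 + 8 + 1 = 30265
  0011111011110100 = 8192 + 4096 + 2048 + 1024 + 512 + 128 + 64 + 32 + 16 + 4 = 16116
  30265 - 16116 = 14149, and 0011011101000101 = 8192 + 4096 + 1024 + 512 + 256 + 64 + 4 + 1 = 14149 ✓



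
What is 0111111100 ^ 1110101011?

XOR: 1 when bits differ
  0111111100
^ 1110101011
------------
  1001010111
Decimal: 508 ^ 939 = 599



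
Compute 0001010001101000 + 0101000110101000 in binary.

Add column by column from the right: bit + bit + carry-in; write the sum mod 2, carry 1 when the sum is 2 or 3.
carry:  0010001111010000
        0001010001101000
+       0101000110101000
------------------------
       00110011000010000
(the carry out of the leftmost column, 0, becomes the leading bit)
Decimal check:
  0001010001101000 = 4096 + 1024 + 64 + 32 + 8 = 5224
  0101000110101000 = 16384 + 4096 + 256 + 128 + 32 + 8 = 20904
  5224 + 20904 = 26128, and 00110011000010000 = 16384 + 8192 + 1024 + 512 + 16 = 26128 ✓



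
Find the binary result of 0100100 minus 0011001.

Method 1 - Direct subtraction (column by column from the right: bit − bit − borrow-in; if negative, add 2 and borrow 1 from the next column):
borrow: 0110110
        0100100
-       0011001
---------------
        0001011

Method 2 - Add two's complement:
Two's complement of 0011001: invert → 1100110, add 1 → 1100111
  0100100
+ 1100111
---------
 10001011  (end carry out of the top bit = 1)
Discarding the end carry: 0001011
Decimal check:
  0100100 = 32 + 4 = 36
  0011001 = 16 + 8 + 1 = 25
  36 - 25 = 11, and 0001011 = 8 + 2 + 1 = 11 ✓



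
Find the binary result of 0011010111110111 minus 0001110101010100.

Method 1 - Direct subtraction (column by column from the right: bit − bit − borrow-in; if negative, add 2 and borrow 1 from the next column):
borrow: 0011000000000000
        0011010111110111
-       0001110101010100
------------------------
        0001100010100011

Method 2 - Add two's complement:
Two's complement of 0001110101010100: invert → 1110001010101011, add 1 → 1110001010101100
  0011010111110111
+ 1110001010101100
------------------
 10001100010100011  (end carry out of the top bit = 1)
Discarding the end carry: 0001100010100011
Decimal check:
  0011010111110111 = 8192 + 4096 + 1024 + 256 + 128 + 64 + 32 + 16 + 4 + 2 + 1 = 13815
  0001110101010100 = 4096 + 2048 + 1024 + 256 + 64 + 16 + 4 = 7508
  13815 - 7508 = 6307, and 0001100010100011 = 4096 + 2048 + 128 + 32 + 2 + 1 = 6307 ✓



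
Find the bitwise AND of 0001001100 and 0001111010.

AND: 1 only when both bits are 1
  0001001100
& 0001111010
------------
  0001001000
Decimal: 76 & 122 = 72



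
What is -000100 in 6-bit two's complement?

Original: 000100
Step 1 - Invert all bits: 111011
Step 2 - Add 1: 111100
Verification: 000100 + 111100 = 1000000; discarding the end carry (carry out of the top bit) leaves the 6-bit value 000000, as required for x + (-x)



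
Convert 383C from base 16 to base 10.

Expand by place value (powers of 16):
Digit values: C = 12
383C = 3 × 16^3 + 8 × 16^2 + 3 × 16^1 + 12 × 16^0
= 3 × 4096 + 8 × 256 + 3 × 16 + 12 × 1
= 12288 + 2048 + 48 + 12
= 14396



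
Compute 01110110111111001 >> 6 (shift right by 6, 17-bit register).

Original: 01110110111111001 (decimal 60921)
Shift right by 6 positions
Drop the 6 low bits; fill with zeros on the left
Result: 00000001110110111 (decimal 951)
Equivalent: 60921 >> 6 = 60921 ÷ 2^6 = 951



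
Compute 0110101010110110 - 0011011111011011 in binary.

Method 1 - Direct subtraction (column by column from the right: bit − bit − borrow-in; if negative, add 2 and borrow 1 from the next column):
borrow: 0110111110110110
        0110101010110110
-       0011011111011011
------------------------
        0011001011011011

Method 2 - Add two's complement:
Two's complement of 0011011111011011: invert → 1100100000100100, add 1 → 1100100000100101
  0110101010110110
+ 1100100000100101
------------------
 10011001011011011  (end carry out of the top bit = 1)
Discarding the end carry: 0011001011011011
Decimal check:
  0110101010110110 = 16384 + 8192 + 2048 + 512 + 128 + 32 + 16 + 4 + 2 = 27318
  0011011111011011 = 8192 + 4096 + 1024 + 512 + 256 + 128 + 64 + 16 + 8 + 2 + 1 = 14299
  27318 - 14299 = 13019, and 0011001011011011 = 8192 + 4096 + 512 + 128 + 64 + 16 + 8 + 2 + 1 = 13019 ✓



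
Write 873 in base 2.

Using repeated division by 2:
873 ÷ 2 = 436 remainder 1
436 ÷ 2 = 218 remainder 0
218 ÷ 2 = 109 remainder 0
109 ÷ 2 = 54 remainder 1
54 ÷ 2 = 27 remainder 0
27 ÷ 2 = 13 remainder 1
13 ÷ 2 = 6 remainder 1
6 ÷ 2 = 3 remainder 0
3 ÷ 2 = 1 remainder 1
1 ÷ 2 = 0 remainder 1
Reading remainders bottom to top: 1101101001



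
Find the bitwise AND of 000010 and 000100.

AND: 1 only when both bits are 1
  000010
& 000100
--------
  000000
Decimal: 2 & 4 = 0



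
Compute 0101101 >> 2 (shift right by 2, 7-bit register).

Original: 0101101 (decimal 45)
Shift right by 2 positions
Drop the 2 low bits; fill with zeros on the left
Result: 0001011 (decimal 11)
Equivalent: 45 >> 2 = 45 ÷ 2^2 = 11



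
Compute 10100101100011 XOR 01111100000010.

XOR: 1 when bits differ
  10100101100011
^ 01111100000010
----------------
  11011001100001
Decimal: 10595 ^ 7938 = 13921



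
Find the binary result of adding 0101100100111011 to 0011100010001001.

Add column by column from the right: bit + bit + carry-in; write the sum mod 2, carry 1 when the sum is 2 or 3.
carry:  1111000001110110
        0101100100111011
+       0011100010001001
------------------------
       01001000111000100
(the carry out of the leftmost column, 0, becomes the leading bit)
Decimal check:
  0101100100111011 = 16384 + 4096 + 2048 + 256 + 32 + 16 + 8 + 2 + 1 = 22843
  0011100010001001 = 8192 + 4096 + 2048 + 128 + 8 + 1 = 14473
  22843 + 14473 = 37316, and 01001000111000100 = 32768 + 4096 + 256 + 128 + 64 + 4 = 37316 ✓



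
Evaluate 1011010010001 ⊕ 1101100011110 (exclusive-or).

XOR: 1 when bits differ
  1011010010001
^ 1101100011110
---------------
  0110110001111
Decimal: 5777 ^ 6942 = 3471



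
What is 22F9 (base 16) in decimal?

Expand by place value (powers of 16):
Digit values: F = 15
22F9 = 2 × 16^3 + 2 × 16^2 + 15 × 16^1 + 9 × 16^0
= 2 × 4096 + 2 × 256 + 15 × 16 + 9 × 1
= 8192 + 512 + 240 + 9
= 8953



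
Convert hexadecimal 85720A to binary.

Convert each hex digit to 4 bits:
  8 = 1000
  5 = 0101
  7 = 0111
  2 = 0010
  0 = 0000
  A = 1010
Concatenate: 100001010111001000001010



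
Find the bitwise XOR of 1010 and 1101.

XOR: 1 when bits differ
  1010
^ 1101
------
  0111
Decimal: 10 ^ 13 = 7



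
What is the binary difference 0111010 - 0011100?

Method 1 - Direct subtraction (column by column from the right: bit − bit − borrow-in; if negative, add 2 and borrow 1 from the next column):
borrow: 0111000
        0111010
-       0011100
---------------
        0011110

Method 2 - Add two's complement:
Two's complement of 0011100: invert → 1100011, add 1 → 1100100
  0111010
+ 1100100
---------
 10011110  (end carry out of the top bit = 1)
Discarding the end carry: 0011110
Decimal check:
  0111010 = 32 + 16 + 8 + 2 = 58
  0011100 = 16 + 8 + 4 = 28
  58 - 28 = 30, and 0011110 = 16 + 8 + 4 + 2 = 30 ✓



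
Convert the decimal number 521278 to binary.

Using repeated division by 2:
521278 ÷ 2 = 260639 remainder 0
260639 ÷ 2 = 130319 remainder 1
130319 ÷ 2 = 65159 remainder 1
65159 ÷ 2 = 32579 remainder 1
32579 ÷ 2 = 16289 remainder 1
16289 ÷ 2 = 8144 remainder 1
8144 ÷ 2 = 4072 remainder 0
4072 ÷ 2 = 2036 remainder 0
2036 ÷ 2 = 1018 remainder 0
1018 ÷ 2 = 509 remainder 0
509 ÷ 2 = 254 remainder 1
254 ÷ 2 = 127 remainder 0
127 ÷ 2 = 63 remainder 1
63 ÷ 2 = 31 remainder 1
31 ÷ 2 = 15 remainder 1
15 ÷ 2 = 7 remainder 1
7 ÷ 2 = 3 remainder 1
3 ÷ 2 = 1 remainder 1
1 ÷ 2 = 0 remainder 1
Reading remainders bottom to top: 1111111010000111110



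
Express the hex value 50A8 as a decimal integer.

Expand by place value (powers of 16):
Digit values: A = 10
50A8 = 5 × 16^3 + 0 × 16^2 + 10 × 16^1 + 8 × 16^0
= 5 × 4096 + 0 × 256 + 10 × 16 + 8 × 1
= 20480 + 0 + 160 + 8
= 20648



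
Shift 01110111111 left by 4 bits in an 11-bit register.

Original: 01110111111 (decimal 959)
Shift left by 4 positions
Append 4 zeros on the right and drop the 4 high bits that overflow the 11-bit width
Result: 01111110000 (decimal 1008)
Equivalent: 959 << 4 = 959 × 2^4 = 15344, truncated to 11 bits = 1008



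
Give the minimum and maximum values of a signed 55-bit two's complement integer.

For 55-bit two's complement:
Minimum: -2^54 = -18014398509481984
Maximum: 2^54 - 1 = 18014398509481983



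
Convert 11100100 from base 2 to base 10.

Sum of powers of 2 for each 1-bit:
2^2 + 2^5 + 2^6 + 2^7
= 4 + 32 + 64 + 128
= 228



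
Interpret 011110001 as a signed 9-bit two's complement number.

Binary: 011110001
Sign bit: 0 (non-negative)
Read directly as an unsigned value:
011110001 = 128 + 64 + 32 + 16 + 1 = 241
Value: 241



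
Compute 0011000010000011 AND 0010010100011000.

AND: 1 only when both bits are 1
  0011000010000011
& 0010010100011000
------------------
  0010000000000000
Decimal: 12419 & 9496 = 8192



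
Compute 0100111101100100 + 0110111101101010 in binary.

Add column by column from the right: bit + bit + carry-in; write the sum mod 2, carry 1 when the sum is 2 or 3.
carry:  1001111011000000
        0100111101100100
+       0110111101101010
------------------------
       01011111011001110
(the carry out of the leftmost column, 0, becomes the leading bit)
Decimal check:
  0100111101100100 = 16384 + 2048 + 1024 + 512 + 256 + 64 + 32 + 4 = 20324
  0110111101101010 = 16384 + 8192 + 2048 + 1024 + 512 + 256 + 64 + 32 + 8 + 2 = 28522
  20324 + 28522 = 48846, and 01011111011001110 = 32768 + 8192 + 4096 + 2048 + 1024 + 512 + 128 + 64 + 8 + 4 + 2 = 48846 ✓

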